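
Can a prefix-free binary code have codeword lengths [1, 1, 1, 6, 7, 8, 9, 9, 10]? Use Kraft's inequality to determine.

Kraft inequality: Σ 2^(-l_i) ≤ 1 for prefix-free code
Calculating: 2^(-1) + 2^(-1) + 2^(-1) + 2^(-6) + 2^(-7) + 2^(-8) + 2^(-9) + 2^(-9) + 2^(-10)
= 0.5 + 0.5 + 0.5 + 0.015625 + 0.0078125 + 0.00390625 + 0.001953125 + 0.001953125 + 0.0009765625
= 1.5322
Since 1.5322 > 1, prefix-free code does not exist


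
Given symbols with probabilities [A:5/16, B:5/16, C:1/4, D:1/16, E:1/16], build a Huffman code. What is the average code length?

Huffman tree construction:
Combine smallest probabilities repeatedly
Resulting codes:
  A: 10 (length 2)
  B: 11 (length 2)
  C: 01 (length 2)
  D: 000 (length 3)
  E: 001 (length 3)
Average length = Σ p(s) × length(s) = 2.1250 bits


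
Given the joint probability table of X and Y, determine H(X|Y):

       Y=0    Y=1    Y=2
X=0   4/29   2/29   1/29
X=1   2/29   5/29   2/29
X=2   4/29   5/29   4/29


H(X|Y) = Σ_y p(y) H(X|Y=y)
  p(Y=0) = 10/29, H(X|Y=0) = 1.5219
  p(Y=1) = 12/29, H(X|Y=1) = 1.4834
  p(Y=2) = 7/29, H(X|Y=2) = 1.3788
H(X|Y) = 0.3448×1.5219 + 0.4138×1.4834 + 0.2414×1.3788 = 1.4714 bits


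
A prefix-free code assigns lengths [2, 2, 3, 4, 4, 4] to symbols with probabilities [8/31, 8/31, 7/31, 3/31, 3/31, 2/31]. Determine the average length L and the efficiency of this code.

Average length L = Σ p_i × l_i = 2.7419 bits
Entropy H = 2.4006 bits
Efficiency η = H/L × 100% = 87.55%


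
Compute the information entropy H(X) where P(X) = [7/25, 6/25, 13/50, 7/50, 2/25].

H(X) = -Σ p(x) log₂ p(x)
  -7/25 × log₂(7/25) = 0.5142
  -6/25 × log₂(6/25) = 0.4941
  -13/50 × log₂(13/50) = 0.5053
  -7/50 × log₂(7/50) = 0.3971
  -2/25 × log₂(2/25) = 0.2915
H(X) = 2.2023 bits


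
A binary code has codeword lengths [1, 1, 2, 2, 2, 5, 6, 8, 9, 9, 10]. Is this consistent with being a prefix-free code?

Kraft inequality: Σ 2^(-l_i) ≤ 1 for prefix-free code
Calculating: 2^(-1) + 2^(-1) + 2^(-2) + 2^(-2) + 2^(-2) + 2^(-5) + 2^(-6) + 2^(-8) + 2^(-9) + 2^(-9) + 2^(-10)
= 0.5 + 0.5 + 0.25 + 0.25 + 0.25 + 0.03125 + 0.015625 + 0.00390625 + 0.001953125 + 0.001953125 + 0.0009765625
= 1.8057
Since 1.8057 > 1, prefix-free code does not exist


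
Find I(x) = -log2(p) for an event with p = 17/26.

Information content I(x) = -log₂(p(x))
I = -log₂(17/26) = -log₂(0.6538)
I = 0.6130 bits


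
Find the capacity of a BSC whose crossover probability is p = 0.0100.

For BSC with error probability p:
C = 1 - H(p) where H(p) is binary entropy
H(0.0100) = -0.0100 × log₂(0.0100) - 0.9900 × log₂(0.9900)
H(p) = 0.0808
C = 1 - 0.0808 = 0.9192 bits/use


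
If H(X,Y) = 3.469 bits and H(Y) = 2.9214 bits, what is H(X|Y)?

Chain rule: H(X,Y) = H(X|Y) + H(Y)
H(X|Y) = H(X,Y) - H(Y) = 3.469 - 2.9214 = 0.5476 bits


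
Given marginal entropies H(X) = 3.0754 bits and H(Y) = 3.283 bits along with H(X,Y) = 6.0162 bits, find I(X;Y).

I(X;Y) = H(X) + H(Y) - H(X,Y)
I(X;Y) = 3.0754 + 3.283 - 6.0162 = 0.3422 bits


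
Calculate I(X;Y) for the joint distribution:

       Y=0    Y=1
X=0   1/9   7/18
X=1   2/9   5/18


H(X) = 1.0000, H(Y) = 0.9183, H(X,Y) = 1.8776
I(X;Y) = H(X) + H(Y) - H(X,Y) = 0.0407 bits


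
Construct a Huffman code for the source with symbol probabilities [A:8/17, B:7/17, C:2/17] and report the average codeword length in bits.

Huffman tree construction:
Combine smallest probabilities repeatedly
Resulting codes:
  A: 0 (length 1)
  B: 11 (length 2)
  C: 10 (length 2)
Average length = Σ p(s) × length(s) = 1.5294 bits


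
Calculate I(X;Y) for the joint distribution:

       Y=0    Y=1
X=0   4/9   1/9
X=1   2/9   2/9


H(X) = 0.9911, H(Y) = 0.9183, H(X,Y) = 1.8366
I(X;Y) = H(X) + H(Y) - H(X,Y) = 0.0728 bits


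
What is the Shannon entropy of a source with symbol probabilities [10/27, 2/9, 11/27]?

H(X) = -Σ p(x) log₂ p(x)
  -10/27 × log₂(10/27) = 0.5307
  -2/9 × log₂(2/9) = 0.4822
  -11/27 × log₂(11/27) = 0.5278
H(X) = 1.5407 bits


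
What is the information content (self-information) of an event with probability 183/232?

Information content I(x) = -log₂(p(x))
I = -log₂(183/232) = -log₂(0.7888)
I = 0.3423 bits


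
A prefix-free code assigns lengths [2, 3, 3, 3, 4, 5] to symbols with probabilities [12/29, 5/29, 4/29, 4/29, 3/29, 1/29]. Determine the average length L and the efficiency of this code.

Average length L = Σ p_i × l_i = 2.7586 bits
Entropy H = 2.2585 bits
Efficiency η = H/L × 100% = 81.87%


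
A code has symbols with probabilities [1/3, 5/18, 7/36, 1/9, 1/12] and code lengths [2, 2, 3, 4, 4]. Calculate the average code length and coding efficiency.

Average length L = Σ p_i × l_i = 2.5833 bits
Entropy H = 2.1520 bits
Efficiency η = H/L × 100% = 83.30%


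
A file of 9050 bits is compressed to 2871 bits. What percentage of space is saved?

Space savings = (1 - Compressed/Original) × 100%
= (1 - 2871/9050) × 100%
= 68.28%


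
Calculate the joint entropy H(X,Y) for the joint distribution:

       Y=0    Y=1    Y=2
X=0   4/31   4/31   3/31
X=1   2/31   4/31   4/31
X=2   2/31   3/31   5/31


H(X,Y) = -Σ p(x,y) log₂ p(x,y)
  p(0,0)=4/31: -0.1290 × log₂(0.1290) = 0.3812
  p(0,1)=4/31: -0.1290 × log₂(0.1290) = 0.3812
  p(0,2)=3/31: -0.0968 × log₂(0.0968) = 0.3261
  p(1,0)=2/31: -0.0645 × log₂(0.0645) = 0.2551
  p(1,1)=4/31: -0.1290 × log₂(0.1290) = 0.3812
  p(1,2)=4/31: -0.1290 × log₂(0.1290) = 0.3812
  p(2,0)=2/31: -0.0645 × log₂(0.0645) = 0.2551
  p(2,1)=3/31: -0.0968 × log₂(0.0968) = 0.3261
  p(2,2)=5/31: -0.1613 × log₂(0.1613) = 0.4246
H(X,Y) = 3.1116 bits


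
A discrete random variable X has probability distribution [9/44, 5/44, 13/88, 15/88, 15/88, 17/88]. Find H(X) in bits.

H(X) = -Σ p(x) log₂ p(x)
  -9/44 × log₂(9/44) = 0.4683
  -5/44 × log₂(5/44) = 0.3565
  -13/88 × log₂(13/88) = 0.4076
  -15/88 × log₂(15/88) = 0.4351
  -15/88 × log₂(15/88) = 0.4351
  -17/88 × log₂(17/88) = 0.4582
H(X) = 2.5608 bits


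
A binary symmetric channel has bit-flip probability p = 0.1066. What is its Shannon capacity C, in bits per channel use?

For BSC with error probability p:
C = 1 - H(p) where H(p) is binary entropy
H(0.1066) = -0.1066 × log₂(0.1066) - 0.8934 × log₂(0.8934)
H(p) = 0.4896
C = 1 - 0.4896 = 0.5104 bits/use


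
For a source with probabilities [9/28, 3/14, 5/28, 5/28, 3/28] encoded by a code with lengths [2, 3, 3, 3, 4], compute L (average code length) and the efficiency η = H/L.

Average length L = Σ p_i × l_i = 2.7857 bits
Entropy H = 2.2355 bits
Efficiency η = H/L × 100% = 80.25%


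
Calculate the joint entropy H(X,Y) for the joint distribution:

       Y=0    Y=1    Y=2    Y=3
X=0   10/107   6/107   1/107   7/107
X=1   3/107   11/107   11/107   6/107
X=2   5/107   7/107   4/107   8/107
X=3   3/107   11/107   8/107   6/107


H(X,Y) = -Σ p(x,y) log₂ p(x,y)
  p(0,0)=10/107: -0.0935 × log₂(0.0935) = 0.3196
  p(0,1)=6/107: -0.0561 × log₂(0.0561) = 0.2331
  p(0,2)=1/107: -0.0093 × log₂(0.0093) = 0.0630
  p(0,3)=7/107: -0.0654 × log₂(0.0654) = 0.2574
  p(1,0)=3/107: -0.0280 × log₂(0.0280) = 0.1446
  p(1,1)=11/107: -0.1028 × log₂(0.1028) = 0.3374
  p(1,2)=11/107: -0.1028 × log₂(0.1028) = 0.3374
  p(1,3)=6/107: -0.0561 × log₂(0.0561) = 0.2331
  p(2,0)=5/107: -0.0467 × log₂(0.0467) = 0.2065
  p(2,1)=7/107: -0.0654 × log₂(0.0654) = 0.2574
  p(2,2)=4/107: -0.0374 × log₂(0.0374) = 0.1773
  p(2,3)=8/107: -0.0748 × log₂(0.0748) = 0.2797
  p(3,0)=3/107: -0.0280 × log₂(0.0280) = 0.1446
  p(3,1)=11/107: -0.1028 × log₂(0.1028) = 0.3374
  p(3,2)=8/107: -0.0748 × log₂(0.0748) = 0.2797
  p(3,3)=6/107: -0.0561 × log₂(0.0561) = 0.2331
H(X,Y) = 3.8412 bits


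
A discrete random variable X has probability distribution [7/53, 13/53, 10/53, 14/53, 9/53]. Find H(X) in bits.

H(X) = -Σ p(x) log₂ p(x)
  -7/53 × log₂(7/53) = 0.3857
  -13/53 × log₂(13/53) = 0.4973
  -10/53 × log₂(10/53) = 0.4540
  -14/53 × log₂(14/53) = 0.5073
  -9/53 × log₂(9/53) = 0.4344
H(X) = 2.2787 bits


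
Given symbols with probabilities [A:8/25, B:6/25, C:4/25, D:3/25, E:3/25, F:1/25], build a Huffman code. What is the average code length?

Huffman tree construction:
Combine smallest probabilities repeatedly
Resulting codes:
  A: 11 (length 2)
  B: 01 (length 2)
  C: 101 (length 3)
  D: 001 (length 3)
  E: 100 (length 3)
  F: 000 (length 3)
Average length = Σ p(s) × length(s) = 2.4400 bits


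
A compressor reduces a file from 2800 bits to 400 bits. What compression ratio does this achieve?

Compression ratio = Original / Compressed
= 2800 / 400 = 7.00:1


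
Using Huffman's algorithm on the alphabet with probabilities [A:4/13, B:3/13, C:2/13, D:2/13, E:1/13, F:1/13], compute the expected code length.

Huffman tree construction:
Combine smallest probabilities repeatedly
Resulting codes:
  A: 10 (length 2)
  B: 01 (length 2)
  C: 110 (length 3)
  D: 111 (length 3)
  E: 000 (length 3)
  F: 001 (length 3)
Average length = Σ p(s) × length(s) = 2.4615 bits


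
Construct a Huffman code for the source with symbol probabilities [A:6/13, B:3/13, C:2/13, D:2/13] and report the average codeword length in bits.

Huffman tree construction:
Combine smallest probabilities repeatedly
Resulting codes:
  A: 0 (length 1)
  B: 10 (length 2)
  C: 110 (length 3)
  D: 111 (length 3)
Average length = Σ p(s) × length(s) = 1.8462 bits


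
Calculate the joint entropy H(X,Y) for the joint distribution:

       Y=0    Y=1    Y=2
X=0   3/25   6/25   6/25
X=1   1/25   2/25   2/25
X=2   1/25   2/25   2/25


H(X,Y) = -Σ p(x,y) log₂ p(x,y)
  p(0,0)=3/25: -0.1200 × log₂(0.1200) = 0.3671
  p(0,1)=6/25: -0.2400 × log₂(0.2400) = 0.4941
  p(0,2)=6/25: -0.2400 × log₂(0.2400) = 0.4941
  p(1,0)=1/25: -0.0400 × log₂(0.0400) = 0.1858
  p(1,1)=2/25: -0.0800 × log₂(0.0800) = 0.2915
  p(1,2)=2/25: -0.0800 × log₂(0.0800) = 0.2915
  p(2,0)=1/25: -0.0400 × log₂(0.0400) = 0.1858
  p(2,1)=2/25: -0.0800 × log₂(0.0800) = 0.2915
  p(2,2)=2/25: -0.0800 × log₂(0.0800) = 0.2915
H(X,Y) = 2.8929 bits


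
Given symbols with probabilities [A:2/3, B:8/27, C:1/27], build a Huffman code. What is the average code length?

Huffman tree construction:
Combine smallest probabilities repeatedly
Resulting codes:
  A: 1 (length 1)
  B: 01 (length 2)
  C: 00 (length 2)
Average length = Σ p(s) × length(s) = 1.3333 bits


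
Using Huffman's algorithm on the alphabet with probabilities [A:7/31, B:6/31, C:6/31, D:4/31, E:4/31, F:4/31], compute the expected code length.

Huffman tree construction:
Combine smallest probabilities repeatedly
Resulting codes:
  A: 01 (length 2)
  B: 111 (length 3)
  C: 00 (length 2)
  D: 100 (length 3)
  E: 101 (length 3)
  F: 110 (length 3)
Average length = Σ p(s) × length(s) = 2.5806 bits


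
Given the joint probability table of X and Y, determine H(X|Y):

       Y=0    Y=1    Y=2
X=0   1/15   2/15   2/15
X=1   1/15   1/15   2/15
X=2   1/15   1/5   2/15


H(X|Y) = Σ_y p(y) H(X|Y=y)
  p(Y=0) = 1/5, H(X|Y=0) = 1.5850
  p(Y=1) = 2/5, H(X|Y=1) = 1.4591
  p(Y=2) = 2/5, H(X|Y=2) = 1.5850
H(X|Y) = 0.2000×1.5850 + 0.4000×1.4591 + 0.4000×1.5850 = 1.5346 bits


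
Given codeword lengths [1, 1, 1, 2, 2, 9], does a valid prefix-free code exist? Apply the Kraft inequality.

Kraft inequality: Σ 2^(-l_i) ≤ 1 for prefix-free code
Calculating: 2^(-1) + 2^(-1) + 2^(-1) + 2^(-2) + 2^(-2) + 2^(-9)
= 0.5 + 0.5 + 0.5 + 0.25 + 0.25 + 0.001953125
= 2.0020
Since 2.0020 > 1, prefix-free code does not exist


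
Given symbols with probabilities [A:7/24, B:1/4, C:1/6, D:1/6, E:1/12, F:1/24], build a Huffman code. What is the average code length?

Huffman tree construction:
Combine smallest probabilities repeatedly
Resulting codes:
  A: 10 (length 2)
  B: 01 (length 2)
  C: 111 (length 3)
  D: 00 (length 2)
  E: 1101 (length 4)
  F: 1100 (length 4)
Average length = Σ p(s) × length(s) = 2.4167 bits


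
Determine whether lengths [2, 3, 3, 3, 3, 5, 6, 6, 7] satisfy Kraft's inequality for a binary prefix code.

Kraft inequality: Σ 2^(-l_i) ≤ 1 for prefix-free code
Calculating: 2^(-2) + 2^(-3) + 2^(-3) + 2^(-3) + 2^(-3) + 2^(-5) + 2^(-6) + 2^(-6) + 2^(-7)
= 0.25 + 0.125 + 0.125 + 0.125 + 0.125 + 0.03125 + 0.015625 + 0.015625 + 0.0078125
= 0.8203
Since 0.8203 ≤ 1, prefix-free code exists


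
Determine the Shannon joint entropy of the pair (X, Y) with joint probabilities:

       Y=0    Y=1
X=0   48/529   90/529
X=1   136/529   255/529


H(X,Y) = -Σ p(x,y) log₂ p(x,y)
  p(0,0)=48/529: -0.0907 × log₂(0.0907) = 0.3141
  p(0,1)=90/529: -0.1701 × log₂(0.1701) = 0.4347
  p(1,0)=136/529: -0.2571 × log₂(0.2571) = 0.5038
  p(1,1)=255/529: -0.4820 × log₂(0.4820) = 0.5075
H(X,Y) = 1.7602 bits


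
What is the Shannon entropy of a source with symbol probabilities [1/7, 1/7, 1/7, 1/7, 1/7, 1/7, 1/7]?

H(X) = -Σ p(x) log₂ p(x)
  -1/7 × log₂(1/7) = 0.4011
  -1/7 × log₂(1/7) = 0.4011
  -1/7 × log₂(1/7) = 0.4011
  -1/7 × log₂(1/7) = 0.4011
  -1/7 × log₂(1/7) = 0.4011
  -1/7 × log₂(1/7) = 0.4011
  -1/7 × log₂(1/7) = 0.4011
H(X) = 2.8074 bits


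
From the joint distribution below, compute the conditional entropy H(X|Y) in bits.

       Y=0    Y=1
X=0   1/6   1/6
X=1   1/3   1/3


H(X|Y) = Σ_y p(y) H(X|Y=y)
  p(Y=0) = 1/2, H(X|Y=0) = 0.9183
  p(Y=1) = 1/2, H(X|Y=1) = 0.9183
H(X|Y) = 0.5000×0.9183 + 0.5000×0.9183 = 0.9183 bits


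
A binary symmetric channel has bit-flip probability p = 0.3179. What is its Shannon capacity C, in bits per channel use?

For BSC with error probability p:
C = 1 - H(p) where H(p) is binary entropy
H(0.3179) = -0.3179 × log₂(0.3179) - 0.6821 × log₂(0.6821)
H(p) = 0.9021
C = 1 - 0.9021 = 0.0979 bits/use


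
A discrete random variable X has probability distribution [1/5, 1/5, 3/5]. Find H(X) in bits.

H(X) = -Σ p(x) log₂ p(x)
  -1/5 × log₂(1/5) = 0.4644
  -1/5 × log₂(1/5) = 0.4644
  -3/5 × log₂(3/5) = 0.4422
H(X) = 1.3710 bits


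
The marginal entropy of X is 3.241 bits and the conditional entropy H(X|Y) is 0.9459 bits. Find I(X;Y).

I(X;Y) = H(X) - H(X|Y)
I(X;Y) = 3.241 - 0.9459 = 2.2951 bits


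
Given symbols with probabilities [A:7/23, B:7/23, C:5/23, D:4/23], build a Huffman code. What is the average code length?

Huffman tree construction:
Combine smallest probabilities repeatedly
Resulting codes:
  A: 10 (length 2)
  B: 11 (length 2)
  C: 01 (length 2)
  D: 00 (length 2)
Average length = Σ p(s) × length(s) = 2.0000 bits


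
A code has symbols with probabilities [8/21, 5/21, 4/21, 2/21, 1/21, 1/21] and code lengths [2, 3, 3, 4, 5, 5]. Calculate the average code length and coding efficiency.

Average length L = Σ p_i × l_i = 2.9048 bits
Entropy H = 2.2204 bits
Efficiency η = H/L × 100% = 76.44%


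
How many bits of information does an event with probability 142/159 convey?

Information content I(x) = -log₂(p(x))
I = -log₂(142/159) = -log₂(0.8931)
I = 0.1631 bits


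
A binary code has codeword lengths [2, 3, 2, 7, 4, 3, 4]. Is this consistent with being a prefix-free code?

Kraft inequality: Σ 2^(-l_i) ≤ 1 for prefix-free code
Calculating: 2^(-2) + 2^(-3) + 2^(-2) + 2^(-7) + 2^(-4) + 2^(-3) + 2^(-4)
= 0.25 + 0.125 + 0.25 + 0.0078125 + 0.0625 + 0.125 + 0.0625
= 0.8828
Since 0.8828 ≤ 1, prefix-free code exists


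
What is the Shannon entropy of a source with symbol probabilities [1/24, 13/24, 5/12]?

H(X) = -Σ p(x) log₂ p(x)
  -1/24 × log₂(1/24) = 0.1910
  -13/24 × log₂(13/24) = 0.4791
  -5/12 × log₂(5/12) = 0.5263
H(X) = 1.1964 bits


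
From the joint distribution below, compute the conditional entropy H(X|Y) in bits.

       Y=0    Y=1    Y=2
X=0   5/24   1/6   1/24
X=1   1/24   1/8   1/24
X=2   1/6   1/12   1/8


H(X|Y) = Σ_y p(y) H(X|Y=y)
  p(Y=0) = 5/12, H(X|Y=0) = 1.3610
  p(Y=1) = 3/8, H(X|Y=1) = 1.5305
  p(Y=2) = 5/24, H(X|Y=2) = 1.3710
H(X|Y) = 0.4167×1.3610 + 0.3750×1.5305 + 0.2083×1.3710 = 1.4266 bits


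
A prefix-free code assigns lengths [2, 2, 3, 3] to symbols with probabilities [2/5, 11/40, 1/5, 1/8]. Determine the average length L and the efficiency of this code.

Average length L = Σ p_i × l_i = 2.3250 bits
Entropy H = 1.8803 bits
Efficiency η = H/L × 100% = 80.87%


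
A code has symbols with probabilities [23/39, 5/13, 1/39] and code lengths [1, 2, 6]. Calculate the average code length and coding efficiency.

Average length L = Σ p_i × l_i = 1.5128 bits
Entropy H = 1.1150 bits
Efficiency η = H/L × 100% = 73.70%


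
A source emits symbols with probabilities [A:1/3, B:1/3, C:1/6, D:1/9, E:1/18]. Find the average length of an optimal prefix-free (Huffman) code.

Huffman tree construction:
Combine smallest probabilities repeatedly
Resulting codes:
  A: 10 (length 2)
  B: 11 (length 2)
  C: 00 (length 2)
  D: 011 (length 3)
  E: 010 (length 3)
Average length = Σ p(s) × length(s) = 2.1667 bits


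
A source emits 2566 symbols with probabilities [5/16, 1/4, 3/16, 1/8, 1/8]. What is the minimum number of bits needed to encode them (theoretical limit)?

Entropy H = 2.2272 bits/symbol
Minimum bits = H × n = 2.2272 × 2566
= 5715.04 bits


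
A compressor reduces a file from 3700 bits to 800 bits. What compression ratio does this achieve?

Compression ratio = Original / Compressed
= 3700 / 800 = 4.62:1


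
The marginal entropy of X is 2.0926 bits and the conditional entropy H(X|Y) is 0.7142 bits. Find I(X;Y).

I(X;Y) = H(X) - H(X|Y)
I(X;Y) = 2.0926 - 0.7142 = 1.3784 bits


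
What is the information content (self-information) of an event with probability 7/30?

Information content I(x) = -log₂(p(x))
I = -log₂(7/30) = -log₂(0.2333)
I = 2.0995 bits


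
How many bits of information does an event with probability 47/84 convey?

Information content I(x) = -log₂(p(x))
I = -log₂(47/84) = -log₂(0.5595)
I = 0.8377 bits


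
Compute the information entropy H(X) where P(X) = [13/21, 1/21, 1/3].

H(X) = -Σ p(x) log₂ p(x)
  -13/21 × log₂(13/21) = 0.4283
  -1/21 × log₂(1/21) = 0.2092
  -1/3 × log₂(1/3) = 0.5283
H(X) = 1.1658 bits


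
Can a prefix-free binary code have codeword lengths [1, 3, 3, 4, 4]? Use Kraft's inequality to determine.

Kraft inequality: Σ 2^(-l_i) ≤ 1 for prefix-free code
Calculating: 2^(-1) + 2^(-3) + 2^(-3) + 2^(-4) + 2^(-4)
= 0.5 + 0.125 + 0.125 + 0.0625 + 0.0625
= 0.8750
Since 0.8750 ≤ 1, prefix-free code exists


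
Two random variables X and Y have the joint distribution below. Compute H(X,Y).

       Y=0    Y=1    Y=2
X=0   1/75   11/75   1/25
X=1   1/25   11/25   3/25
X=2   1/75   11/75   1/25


H(X,Y) = -Σ p(x,y) log₂ p(x,y)
  p(0,0)=1/75: -0.0133 × log₂(0.0133) = 0.0831
  p(0,1)=11/75: -0.1467 × log₂(0.1467) = 0.4062
  p(0,2)=1/25: -0.0400 × log₂(0.0400) = 0.1858
  p(1,0)=1/25: -0.0400 × log₂(0.0400) = 0.1858
  p(1,1)=11/25: -0.4400 × log₂(0.4400) = 0.5211
  p(1,2)=3/25: -0.1200 × log₂(0.1200) = 0.3671
  p(2,0)=1/75: -0.0133 × log₂(0.0133) = 0.0831
  p(2,1)=11/75: -0.1467 × log₂(0.1467) = 0.4062
  p(2,2)=1/25: -0.0400 × log₂(0.0400) = 0.1858
H(X,Y) = 2.4239 bits


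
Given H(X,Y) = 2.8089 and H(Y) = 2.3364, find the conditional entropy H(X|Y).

Chain rule: H(X,Y) = H(X|Y) + H(Y)
H(X|Y) = H(X,Y) - H(Y) = 2.8089 - 2.3364 = 0.4725 bits


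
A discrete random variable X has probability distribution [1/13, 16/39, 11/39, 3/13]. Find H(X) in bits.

H(X) = -Σ p(x) log₂ p(x)
  -1/13 × log₂(1/13) = 0.2846
  -16/39 × log₂(16/39) = 0.5273
  -11/39 × log₂(11/39) = 0.5150
  -3/13 × log₂(3/13) = 0.4882
H(X) = 1.8152 bits


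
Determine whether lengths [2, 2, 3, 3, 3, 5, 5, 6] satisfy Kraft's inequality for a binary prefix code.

Kraft inequality: Σ 2^(-l_i) ≤ 1 for prefix-free code
Calculating: 2^(-2) + 2^(-2) + 2^(-3) + 2^(-3) + 2^(-3) + 2^(-5) + 2^(-5) + 2^(-6)
= 0.25 + 0.25 + 0.125 + 0.125 + 0.125 + 0.03125 + 0.03125 + 0.015625
= 0.9531
Since 0.9531 ≤ 1, prefix-free code exists


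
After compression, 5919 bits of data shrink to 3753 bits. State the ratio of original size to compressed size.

Compression ratio = Original / Compressed
= 5919 / 3753 = 1.58:1


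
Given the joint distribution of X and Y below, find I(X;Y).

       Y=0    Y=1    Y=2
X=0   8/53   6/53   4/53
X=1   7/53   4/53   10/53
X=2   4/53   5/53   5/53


H(X) = 1.5657, H(Y) = 1.5765, H(X,Y) = 3.0940
I(X;Y) = H(X) + H(Y) - H(X,Y) = 0.0482 bits


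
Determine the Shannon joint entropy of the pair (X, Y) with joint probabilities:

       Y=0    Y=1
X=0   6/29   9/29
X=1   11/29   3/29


H(X,Y) = -Σ p(x,y) log₂ p(x,y)
  p(0,0)=6/29: -0.2069 × log₂(0.2069) = 0.4703
  p(0,1)=9/29: -0.3103 × log₂(0.3103) = 0.5239
  p(1,0)=11/29: -0.3793 × log₂(0.3793) = 0.5305
  p(1,1)=3/29: -0.1034 × log₂(0.1034) = 0.3386
H(X,Y) = 1.8632 bits


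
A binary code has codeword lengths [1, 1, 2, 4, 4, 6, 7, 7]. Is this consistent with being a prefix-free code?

Kraft inequality: Σ 2^(-l_i) ≤ 1 for prefix-free code
Calculating: 2^(-1) + 2^(-1) + 2^(-2) + 2^(-4) + 2^(-4) + 2^(-6) + 2^(-7) + 2^(-7)
= 0.5 + 0.5 + 0.25 + 0.0625 + 0.0625 + 0.015625 + 0.0078125 + 0.0078125
= 1.4062
Since 1.4062 > 1, prefix-free code does not exist


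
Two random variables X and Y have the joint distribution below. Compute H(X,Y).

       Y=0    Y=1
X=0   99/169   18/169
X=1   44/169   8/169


H(X,Y) = -Σ p(x,y) log₂ p(x,y)
  p(0,0)=99/169: -0.5858 × log₂(0.5858) = 0.4520
  p(0,1)=18/169: -0.1065 × log₂(0.1065) = 0.3441
  p(1,0)=44/169: -0.2604 × log₂(0.2604) = 0.5055
  p(1,1)=8/169: -0.0473 × log₂(0.0473) = 0.2083
H(X,Y) = 1.5099 bits


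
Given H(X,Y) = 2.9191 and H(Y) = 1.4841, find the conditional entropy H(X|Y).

Chain rule: H(X,Y) = H(X|Y) + H(Y)
H(X|Y) = H(X,Y) - H(Y) = 2.9191 - 1.4841 = 1.435 bits


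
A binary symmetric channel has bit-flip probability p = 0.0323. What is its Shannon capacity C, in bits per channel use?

For BSC with error probability p:
C = 1 - H(p) where H(p) is binary entropy
H(0.0323) = -0.0323 × log₂(0.0323) - 0.9677 × log₂(0.9677)
H(p) = 0.2058
C = 1 - 0.2058 = 0.7942 bits/use


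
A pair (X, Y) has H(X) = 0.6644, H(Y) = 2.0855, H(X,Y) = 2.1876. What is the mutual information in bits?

I(X;Y) = H(X) + H(Y) - H(X,Y)
I(X;Y) = 0.6644 + 2.0855 - 2.1876 = 0.5623 bits


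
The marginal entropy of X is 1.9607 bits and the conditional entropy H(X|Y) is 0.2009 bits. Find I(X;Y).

I(X;Y) = H(X) - H(X|Y)
I(X;Y) = 1.9607 - 0.2009 = 1.7598 bits


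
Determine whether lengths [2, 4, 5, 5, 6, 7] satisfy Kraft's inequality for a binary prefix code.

Kraft inequality: Σ 2^(-l_i) ≤ 1 for prefix-free code
Calculating: 2^(-2) + 2^(-4) + 2^(-5) + 2^(-5) + 2^(-6) + 2^(-7)
= 0.25 + 0.0625 + 0.03125 + 0.03125 + 0.015625 + 0.0078125
= 0.3984
Since 0.3984 ≤ 1, prefix-free code exists


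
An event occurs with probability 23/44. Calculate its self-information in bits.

Information content I(x) = -log₂(p(x))
I = -log₂(23/44) = -log₂(0.5227)
I = 0.9359 bits


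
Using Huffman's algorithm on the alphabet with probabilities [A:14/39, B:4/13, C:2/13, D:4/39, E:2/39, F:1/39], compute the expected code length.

Huffman tree construction:
Combine smallest probabilities repeatedly
Resulting codes:
  A: 0 (length 1)
  B: 10 (length 2)
  C: 110 (length 3)
  D: 1111 (length 4)
  E: 11101 (length 5)
  F: 11100 (length 5)
Average length = Σ p(s) × length(s) = 2.2308 bits


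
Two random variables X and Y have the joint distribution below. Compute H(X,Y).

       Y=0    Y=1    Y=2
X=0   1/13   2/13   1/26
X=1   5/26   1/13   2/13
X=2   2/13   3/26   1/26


H(X,Y) = -Σ p(x,y) log₂ p(x,y)
  p(0,0)=1/13: -0.0769 × log₂(0.0769) = 0.2846
  p(0,1)=2/13: -0.1538 × log₂(0.1538) = 0.4155
  p(0,2)=1/26: -0.0385 × log₂(0.0385) = 0.1808
  p(1,0)=5/26: -0.1923 × log₂(0.1923) = 0.4574
  p(1,1)=1/13: -0.0769 × log₂(0.0769) = 0.2846
  p(1,2)=2/13: -0.1538 × log₂(0.1538) = 0.4155
  p(2,0)=2/13: -0.1538 × log₂(0.1538) = 0.4155
  p(2,1)=3/26: -0.1154 × log₂(0.1154) = 0.3595
  p(2,2)=1/26: -0.0385 × log₂(0.0385) = 0.1808
H(X,Y) = 2.9941 bits


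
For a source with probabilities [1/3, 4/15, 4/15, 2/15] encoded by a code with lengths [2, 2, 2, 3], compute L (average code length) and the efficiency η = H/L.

Average length L = Σ p_i × l_i = 2.1333 bits
Entropy H = 1.9329 bits
Efficiency η = H/L × 100% = 90.61%


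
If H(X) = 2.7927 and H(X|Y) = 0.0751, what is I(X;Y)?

I(X;Y) = H(X) - H(X|Y)
I(X;Y) = 2.7927 - 0.0751 = 2.7176 bits


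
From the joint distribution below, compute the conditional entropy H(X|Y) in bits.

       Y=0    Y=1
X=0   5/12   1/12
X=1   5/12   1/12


H(X|Y) = Σ_y p(y) H(X|Y=y)
  p(Y=0) = 5/6, H(X|Y=0) = 1.0000
  p(Y=1) = 1/6, H(X|Y=1) = 1.0000
H(X|Y) = 0.8333×1.0000 + 0.1667×1.0000 = 1.0000 bits


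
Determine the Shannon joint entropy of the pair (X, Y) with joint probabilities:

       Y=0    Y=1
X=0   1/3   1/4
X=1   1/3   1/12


H(X,Y) = -Σ p(x,y) log₂ p(x,y)
  p(0,0)=1/3: -0.3333 × log₂(0.3333) = 0.5283
  p(0,1)=1/4: -0.2500 × log₂(0.2500) = 0.5000
  p(1,0)=1/3: -0.3333 × log₂(0.3333) = 0.5283
  p(1,1)=1/12: -0.0833 × log₂(0.0833) = 0.2987
H(X,Y) = 1.8554 bits


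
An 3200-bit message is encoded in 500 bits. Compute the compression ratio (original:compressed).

Compression ratio = Original / Compressed
= 3200 / 500 = 6.40:1


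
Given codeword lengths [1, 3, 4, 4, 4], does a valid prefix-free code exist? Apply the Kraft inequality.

Kraft inequality: Σ 2^(-l_i) ≤ 1 for prefix-free code
Calculating: 2^(-1) + 2^(-3) + 2^(-4) + 2^(-4) + 2^(-4)
= 0.5 + 0.125 + 0.0625 + 0.0625 + 0.0625
= 0.8125
Since 0.8125 ≤ 1, prefix-free code exists


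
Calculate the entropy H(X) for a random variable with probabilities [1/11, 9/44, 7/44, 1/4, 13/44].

H(X) = -Σ p(x) log₂ p(x)
  -1/11 × log₂(1/11) = 0.3145
  -9/44 × log₂(9/44) = 0.4683
  -7/44 × log₂(7/44) = 0.4219
  -1/4 × log₂(1/4) = 0.5000
  -13/44 × log₂(13/44) = 0.5197
H(X) = 2.2244 bits


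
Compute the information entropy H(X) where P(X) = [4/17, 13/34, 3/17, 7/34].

H(X) = -Σ p(x) log₂ p(x)
  -4/17 × log₂(4/17) = 0.4912
  -13/34 × log₂(13/34) = 0.5303
  -3/17 × log₂(3/17) = 0.4416
  -7/34 × log₂(7/34) = 0.4694
H(X) = 1.9326 bits


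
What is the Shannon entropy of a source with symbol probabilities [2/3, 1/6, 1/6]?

H(X) = -Σ p(x) log₂ p(x)
  -2/3 × log₂(2/3) = 0.3900
  -1/6 × log₂(1/6) = 0.4308
  -1/6 × log₂(1/6) = 0.4308
H(X) = 1.2516 bits


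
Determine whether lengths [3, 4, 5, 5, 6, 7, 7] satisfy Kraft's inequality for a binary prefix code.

Kraft inequality: Σ 2^(-l_i) ≤ 1 for prefix-free code
Calculating: 2^(-3) + 2^(-4) + 2^(-5) + 2^(-5) + 2^(-6) + 2^(-7) + 2^(-7)
= 0.125 + 0.0625 + 0.03125 + 0.03125 + 0.015625 + 0.0078125 + 0.0078125
= 0.2812
Since 0.2812 ≤ 1, prefix-free code exists


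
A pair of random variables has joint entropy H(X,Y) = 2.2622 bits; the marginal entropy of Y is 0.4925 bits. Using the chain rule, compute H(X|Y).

Chain rule: H(X,Y) = H(X|Y) + H(Y)
H(X|Y) = H(X,Y) - H(Y) = 2.2622 - 0.4925 = 1.7697 bits


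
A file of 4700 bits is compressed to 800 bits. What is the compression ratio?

Compression ratio = Original / Compressed
= 4700 / 800 = 5.88:1


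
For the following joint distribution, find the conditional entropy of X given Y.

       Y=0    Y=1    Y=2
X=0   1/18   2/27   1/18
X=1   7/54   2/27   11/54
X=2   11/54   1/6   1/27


H(X|Y) = Σ_y p(y) H(X|Y=y)
  p(Y=0) = 7/18, H(X|Y=0) = 1.4180
  p(Y=1) = 17/54, H(X|Y=1) = 1.4681
  p(Y=2) = 8/27, H(X|Y=2) = 1.1995
H(X|Y) = 0.3889×1.4180 + 0.3148×1.4681 + 0.2963×1.1995 = 1.3690 bits


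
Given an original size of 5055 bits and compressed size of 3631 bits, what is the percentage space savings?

Space savings = (1 - Compressed/Original) × 100%
= (1 - 3631/5055) × 100%
= 28.17%


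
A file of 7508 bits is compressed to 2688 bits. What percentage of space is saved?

Space savings = (1 - Compressed/Original) × 100%
= (1 - 2688/7508) × 100%
= 64.20%


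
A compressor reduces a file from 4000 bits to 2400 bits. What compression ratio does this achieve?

Compression ratio = Original / Compressed
= 4000 / 2400 = 1.67:1


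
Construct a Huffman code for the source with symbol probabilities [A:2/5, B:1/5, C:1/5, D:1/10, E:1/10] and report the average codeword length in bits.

Huffman tree construction:
Combine smallest probabilities repeatedly
Resulting codes:
  A: 11 (length 2)
  B: 00 (length 2)
  C: 01 (length 2)
  D: 100 (length 3)
  E: 101 (length 3)
Average length = Σ p(s) × length(s) = 2.2000 bits


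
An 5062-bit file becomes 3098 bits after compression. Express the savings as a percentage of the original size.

Space savings = (1 - Compressed/Original) × 100%
= (1 - 3098/5062) × 100%
= 38.80%


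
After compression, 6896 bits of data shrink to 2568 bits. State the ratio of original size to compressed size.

Compression ratio = Original / Compressed
= 6896 / 2568 = 2.69:1


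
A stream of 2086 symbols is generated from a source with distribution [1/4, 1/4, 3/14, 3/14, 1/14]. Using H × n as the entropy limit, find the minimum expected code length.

Entropy H = 2.2244 bits/symbol
Minimum bits = H × n = 2.2244 × 2086
= 4640.11 bits


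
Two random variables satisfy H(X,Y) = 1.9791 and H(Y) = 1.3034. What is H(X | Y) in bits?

Chain rule: H(X,Y) = H(X|Y) + H(Y)
H(X|Y) = H(X,Y) - H(Y) = 1.9791 - 1.3034 = 0.6757 bits


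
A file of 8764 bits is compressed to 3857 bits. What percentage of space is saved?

Space savings = (1 - Compressed/Original) × 100%
= (1 - 3857/8764) × 100%
= 55.99%


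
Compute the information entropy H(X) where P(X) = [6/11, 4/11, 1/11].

H(X) = -Σ p(x) log₂ p(x)
  -6/11 × log₂(6/11) = 0.4770
  -4/11 × log₂(4/11) = 0.5307
  -1/11 × log₂(1/11) = 0.3145
H(X) = 1.3222 bits


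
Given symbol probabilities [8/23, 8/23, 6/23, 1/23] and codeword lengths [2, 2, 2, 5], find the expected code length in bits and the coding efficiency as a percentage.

Average length L = Σ p_i × l_i = 2.1304 bits
Entropy H = 1.7623 bits
Efficiency η = H/L × 100% = 82.72%


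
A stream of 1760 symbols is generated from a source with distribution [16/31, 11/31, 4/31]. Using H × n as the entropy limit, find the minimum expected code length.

Entropy H = 1.4041 bits/symbol
Minimum bits = H × n = 1.4041 × 1760
= 2471.17 bits


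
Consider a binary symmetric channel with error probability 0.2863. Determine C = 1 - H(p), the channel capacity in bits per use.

For BSC with error probability p:
C = 1 - H(p) where H(p) is binary entropy
H(0.2863) = -0.2863 × log₂(0.2863) - 0.7137 × log₂(0.7137)
H(p) = 0.8639
C = 1 - 0.8639 = 0.1361 bits/use


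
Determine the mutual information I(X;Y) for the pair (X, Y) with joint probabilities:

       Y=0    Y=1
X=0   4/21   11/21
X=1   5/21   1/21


H(X) = 0.8631, H(Y) = 0.9852, H(X,Y) = 1.6464
I(X;Y) = H(X) + H(Y) - H(X,Y) = 0.2019 bits


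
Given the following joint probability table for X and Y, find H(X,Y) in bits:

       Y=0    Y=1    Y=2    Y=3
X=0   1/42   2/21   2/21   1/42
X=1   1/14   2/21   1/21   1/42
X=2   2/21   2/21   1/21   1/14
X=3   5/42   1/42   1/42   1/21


H(X,Y) = -Σ p(x,y) log₂ p(x,y)
  p(0,0)=1/42: -0.0238 × log₂(0.0238) = 0.1284
  p(0,1)=2/21: -0.0952 × log₂(0.0952) = 0.3231
  p(0,2)=2/21: -0.0952 × log₂(0.0952) = 0.3231
  p(0,3)=1/42: -0.0238 × log₂(0.0238) = 0.1284
  p(1,0)=1/14: -0.0714 × log₂(0.0714) = 0.2720
  p(1,1)=2/21: -0.0952 × log₂(0.0952) = 0.3231
  p(1,2)=1/21: -0.0476 × log₂(0.0476) = 0.2092
  p(1,3)=1/42: -0.0238 × log₂(0.0238) = 0.1284
  p(2,0)=2/21: -0.0952 × log₂(0.0952) = 0.3231
  p(2,1)=2/21: -0.0952 × log₂(0.0952) = 0.3231
  p(2,2)=1/21: -0.0476 × log₂(0.0476) = 0.2092
  p(2,3)=1/14: -0.0714 × log₂(0.0714) = 0.2720
  p(3,0)=5/42: -0.1190 × log₂(0.1190) = 0.3655
  p(3,1)=1/42: -0.0238 × log₂(0.0238) = 0.1284
  p(3,2)=1/42: -0.0238 × log₂(0.0238) = 0.1284
  p(3,3)=1/21: -0.0476 × log₂(0.0476) = 0.2092
H(X,Y) = 3.7942 bits


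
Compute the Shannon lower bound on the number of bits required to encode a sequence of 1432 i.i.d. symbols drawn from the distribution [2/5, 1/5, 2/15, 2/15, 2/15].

Entropy H = 2.1559 bits/symbol
Minimum bits = H × n = 2.1559 × 1432
= 3087.27 bits


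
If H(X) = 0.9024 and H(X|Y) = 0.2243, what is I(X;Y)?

I(X;Y) = H(X) - H(X|Y)
I(X;Y) = 0.9024 - 0.2243 = 0.6781 bits


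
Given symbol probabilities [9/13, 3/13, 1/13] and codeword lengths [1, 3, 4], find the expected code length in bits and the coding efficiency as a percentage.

Average length L = Σ p_i × l_i = 1.6923 bits
Entropy H = 1.1401 bits
Efficiency η = H/L × 100% = 67.37%


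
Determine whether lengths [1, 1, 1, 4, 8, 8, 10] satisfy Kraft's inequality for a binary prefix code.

Kraft inequality: Σ 2^(-l_i) ≤ 1 for prefix-free code
Calculating: 2^(-1) + 2^(-1) + 2^(-1) + 2^(-4) + 2^(-8) + 2^(-8) + 2^(-10)
= 0.5 + 0.5 + 0.5 + 0.0625 + 0.00390625 + 0.00390625 + 0.0009765625
= 1.5713
Since 1.5713 > 1, prefix-free code does not exist


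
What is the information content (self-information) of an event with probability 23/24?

Information content I(x) = -log₂(p(x))
I = -log₂(23/24) = -log₂(0.9583)
I = 0.0614 bits


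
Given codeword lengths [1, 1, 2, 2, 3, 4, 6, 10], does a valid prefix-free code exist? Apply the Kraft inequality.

Kraft inequality: Σ 2^(-l_i) ≤ 1 for prefix-free code
Calculating: 2^(-1) + 2^(-1) + 2^(-2) + 2^(-2) + 2^(-3) + 2^(-4) + 2^(-6) + 2^(-10)
= 0.5 + 0.5 + 0.25 + 0.25 + 0.125 + 0.0625 + 0.015625 + 0.0009765625
= 1.7041
Since 1.7041 > 1, prefix-free code does not exist


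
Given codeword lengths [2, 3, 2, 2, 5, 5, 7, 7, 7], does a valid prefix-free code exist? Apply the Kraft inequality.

Kraft inequality: Σ 2^(-l_i) ≤ 1 for prefix-free code
Calculating: 2^(-2) + 2^(-3) + 2^(-2) + 2^(-2) + 2^(-5) + 2^(-5) + 2^(-7) + 2^(-7) + 2^(-7)
= 0.25 + 0.125 + 0.25 + 0.25 + 0.03125 + 0.03125 + 0.0078125 + 0.0078125 + 0.0078125
= 0.9609
Since 0.9609 ≤ 1, prefix-free code exists


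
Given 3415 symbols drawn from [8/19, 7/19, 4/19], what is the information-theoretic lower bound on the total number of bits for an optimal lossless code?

Entropy H = 1.5294 bits/symbol
Minimum bits = H × n = 1.5294 × 3415
= 5223.00 bits


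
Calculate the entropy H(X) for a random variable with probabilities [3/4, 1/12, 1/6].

H(X) = -Σ p(x) log₂ p(x)
  -3/4 × log₂(3/4) = 0.3113
  -1/12 × log₂(1/12) = 0.2987
  -1/6 × log₂(1/6) = 0.4308
H(X) = 1.0409 bits


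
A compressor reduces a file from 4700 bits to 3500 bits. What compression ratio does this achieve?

Compression ratio = Original / Compressed
= 4700 / 3500 = 1.34:1


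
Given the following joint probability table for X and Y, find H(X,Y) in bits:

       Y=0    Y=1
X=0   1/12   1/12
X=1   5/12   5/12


H(X,Y) = -Σ p(x,y) log₂ p(x,y)
  p(0,0)=1/12: -0.0833 × log₂(0.0833) = 0.2987
  p(0,1)=1/12: -0.0833 × log₂(0.0833) = 0.2987
  p(1,0)=5/12: -0.4167 × log₂(0.4167) = 0.5263
  p(1,1)=5/12: -0.4167 × log₂(0.4167) = 0.5263
H(X,Y) = 1.6500 bits


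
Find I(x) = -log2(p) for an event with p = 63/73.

Information content I(x) = -log₂(p(x))
I = -log₂(63/73) = -log₂(0.8630)
I = 0.2125 bits


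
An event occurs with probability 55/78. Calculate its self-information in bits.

Information content I(x) = -log₂(p(x))
I = -log₂(55/78) = -log₂(0.7051)
I = 0.5040 bits


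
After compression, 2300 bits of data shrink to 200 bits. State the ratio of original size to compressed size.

Compression ratio = Original / Compressed
= 2300 / 200 = 11.50:1


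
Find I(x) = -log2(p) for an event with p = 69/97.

Information content I(x) = -log₂(p(x))
I = -log₂(69/97) = -log₂(0.7113)
I = 0.4914 bits


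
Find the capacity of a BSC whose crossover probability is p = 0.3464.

For BSC with error probability p:
C = 1 - H(p) where H(p) is binary entropy
H(0.3464) = -0.3464 × log₂(0.3464) - 0.6536 × log₂(0.6536)
H(p) = 0.9308
C = 1 - 0.9308 = 0.0692 bits/use


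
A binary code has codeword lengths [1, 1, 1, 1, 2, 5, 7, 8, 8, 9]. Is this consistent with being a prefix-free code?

Kraft inequality: Σ 2^(-l_i) ≤ 1 for prefix-free code
Calculating: 2^(-1) + 2^(-1) + 2^(-1) + 2^(-1) + 2^(-2) + 2^(-5) + 2^(-7) + 2^(-8) + 2^(-8) + 2^(-9)
= 0.5 + 0.5 + 0.5 + 0.5 + 0.25 + 0.03125 + 0.0078125 + 0.00390625 + 0.00390625 + 0.001953125
= 2.2988
Since 2.2988 > 1, prefix-free code does not exist


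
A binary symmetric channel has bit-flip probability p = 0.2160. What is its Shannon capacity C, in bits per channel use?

For BSC with error probability p:
C = 1 - H(p) where H(p) is binary entropy
H(0.2160) = -0.2160 × log₂(0.2160) - 0.7840 × log₂(0.7840)
H(p) = 0.7528
C = 1 - 0.7528 = 0.2472 bits/use


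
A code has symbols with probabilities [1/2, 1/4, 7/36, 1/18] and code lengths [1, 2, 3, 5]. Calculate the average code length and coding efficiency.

Average length L = Σ p_i × l_i = 1.8611 bits
Entropy H = 1.6911 bits
Efficiency η = H/L × 100% = 90.86%


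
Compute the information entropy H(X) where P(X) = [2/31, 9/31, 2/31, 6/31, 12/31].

H(X) = -Σ p(x) log₂ p(x)
  -2/31 × log₂(2/31) = 0.2551
  -9/31 × log₂(9/31) = 0.5180
  -2/31 × log₂(2/31) = 0.2551
  -6/31 × log₂(6/31) = 0.4586
  -12/31 × log₂(12/31) = 0.5300
H(X) = 2.0168 bits


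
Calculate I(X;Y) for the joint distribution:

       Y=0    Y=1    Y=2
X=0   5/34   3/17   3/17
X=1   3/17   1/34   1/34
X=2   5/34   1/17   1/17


H(X) = 1.4988, H(Y) = 1.5269, H(X,Y) = 2.9184
I(X;Y) = H(X) + H(Y) - H(X,Y) = 0.1073 bits


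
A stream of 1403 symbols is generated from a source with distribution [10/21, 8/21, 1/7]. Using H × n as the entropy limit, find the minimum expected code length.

Entropy H = 1.4412 bits/symbol
Minimum bits = H × n = 1.4412 × 1403
= 2021.96 bits


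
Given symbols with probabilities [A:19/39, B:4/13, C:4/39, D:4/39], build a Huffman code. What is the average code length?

Huffman tree construction:
Combine smallest probabilities repeatedly
Resulting codes:
  A: 0 (length 1)
  B: 11 (length 2)
  C: 100 (length 3)
  D: 101 (length 3)
Average length = Σ p(s) × length(s) = 1.7179 bits


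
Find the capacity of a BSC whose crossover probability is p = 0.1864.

For BSC with error probability p:
C = 1 - H(p) where H(p) is binary entropy
H(0.1864) = -0.1864 × log₂(0.1864) - 0.8136 × log₂(0.8136)
H(p) = 0.6939
C = 1 - 0.6939 = 0.3061 bits/use


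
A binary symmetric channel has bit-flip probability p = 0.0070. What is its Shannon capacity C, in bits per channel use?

For BSC with error probability p:
C = 1 - H(p) where H(p) is binary entropy
H(0.0070) = -0.0070 × log₂(0.0070) - 0.9930 × log₂(0.9930)
H(p) = 0.0602
C = 1 - 0.0602 = 0.9398 bits/use


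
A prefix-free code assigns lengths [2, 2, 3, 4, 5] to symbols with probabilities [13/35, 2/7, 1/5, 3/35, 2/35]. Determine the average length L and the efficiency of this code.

Average length L = Σ p_i × l_i = 2.5429 bits
Entropy H = 2.0512 bits
Efficiency η = H/L × 100% = 80.67%


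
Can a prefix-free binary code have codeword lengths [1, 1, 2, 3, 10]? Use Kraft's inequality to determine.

Kraft inequality: Σ 2^(-l_i) ≤ 1 for prefix-free code
Calculating: 2^(-1) + 2^(-1) + 2^(-2) + 2^(-3) + 2^(-10)
= 0.5 + 0.5 + 0.25 + 0.125 + 0.0009765625
= 1.3760
Since 1.3760 > 1, prefix-free code does not exist


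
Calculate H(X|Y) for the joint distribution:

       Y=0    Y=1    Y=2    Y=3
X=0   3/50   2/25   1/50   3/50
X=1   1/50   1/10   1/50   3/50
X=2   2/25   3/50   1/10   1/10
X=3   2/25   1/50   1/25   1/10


H(X|Y) = Σ_y p(y) H(X|Y=y)
  p(Y=0) = 6/25, H(X|Y=0) = 1.8554
  p(Y=1) = 13/50, H(X|Y=1) = 1.8262
  p(Y=2) = 9/50, H(X|Y=2) = 1.6577
  p(Y=3) = 8/25, H(X|Y=3) = 1.9544
H(X|Y) = 0.2400×1.8554 + 0.2600×1.8262 + 0.1800×1.6577 + 0.3200×1.9544 = 1.8439 bits
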